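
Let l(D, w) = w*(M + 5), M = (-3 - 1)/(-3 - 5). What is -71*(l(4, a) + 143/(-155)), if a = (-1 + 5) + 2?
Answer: -353012/155 ≈ -2277.5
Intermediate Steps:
M = ½ (M = -4/(-8) = -4*(-⅛) = ½ ≈ 0.50000)
a = 6 (a = 4 + 2 = 6)
l(D, w) = 11*w/2 (l(D, w) = w*(½ + 5) = w*(11/2) = 11*w/2)
-71*(l(4, a) + 143/(-155)) = -71*((11/2)*6 + 143/(-155)) = -71*(33 + 143*(-1/155)) = -71*(33 - 143/155) = -71*4972/155 = -353012/155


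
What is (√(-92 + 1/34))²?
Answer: -3127/34 ≈ -91.971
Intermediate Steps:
(√(-92 + 1/34))² = (√(-3127/34))² = (I*√106318/34)² = -3127/34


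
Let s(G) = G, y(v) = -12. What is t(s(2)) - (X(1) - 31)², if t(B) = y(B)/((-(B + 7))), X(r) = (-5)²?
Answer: -104/3 ≈ -34.667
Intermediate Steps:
X(r) = 25
t(B) = -12/(-7 - B) (t(B) = -12*(-1/(B + 7)) = -12*(-1/(7 + B)) = -12/(-7 - B))
t(s(2)) - (X(1) - 31)² = 12/(7 + 2) - (25 - 31)² = 12/9 - 1*(-6)² = 12*(⅑) - 1*36 = 4/3 - 36 = -104/3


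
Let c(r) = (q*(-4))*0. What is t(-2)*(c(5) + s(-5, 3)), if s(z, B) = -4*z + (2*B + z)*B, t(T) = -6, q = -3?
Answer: -138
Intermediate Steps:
c(r) = 0 (c(r) = -3*(-4)*0 = 12*0 = 0)
s(z, B) = -4*z + B*(z + 2*B) (s(z, B) = -4*z + (z + 2*B)*B = -4*z + B*(z + 2*B))
t(-2)*(c(5) + s(-5, 3)) = -6*(0 + (-4*(-5) + 2*3**2 + 3*(-5))) = -6*(0 + (20 + 2*9 - 15)) = -6*(0 + (20 + 18 - 15)) = -6*(0 + 23) = -6*23 = -138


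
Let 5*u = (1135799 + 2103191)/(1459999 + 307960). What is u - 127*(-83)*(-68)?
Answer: -1267251147894/1767959 ≈ -7.1679e+5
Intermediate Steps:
u = 647798/1767959 (u = ((1135799 + 2103191)/(1459999 + 307960))/5 = (3238990/1767959)/5 = (3238990*(1/1767959))/5 = (⅕)*(3238990/1767959) = 647798/1767959 ≈ 0.36641)
u - 127*(-83)*(-68) = 647798/1767959 - 127*(-83)*(-68) = 647798/1767959 + 10541*(-68) = 647798/1767959 - 716788 = -1267251147894/1767959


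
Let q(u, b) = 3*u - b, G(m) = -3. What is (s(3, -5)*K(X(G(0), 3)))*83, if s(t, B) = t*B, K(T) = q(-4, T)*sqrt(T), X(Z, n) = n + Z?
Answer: 0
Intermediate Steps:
q(u, b) = -b + 3*u
X(Z, n) = Z + n
K(T) = sqrt(T)*(-12 - T) (K(T) = (-T + 3*(-4))*sqrt(T) = (-T - 12)*sqrt(T) = (-12 - T)*sqrt(T) = sqrt(T)*(-12 - T))
s(t, B) = B*t
(s(3, -5)*K(X(G(0), 3)))*83 = ((-5*3)*(sqrt(-3 + 3)*(-12 - (-3 + 3))))*83 = -15*sqrt(0)*(-12 - 1*0)*83 = -0*(-12 + 0)*83 = -0*(-12)*83 = -15*0*83 = 0*83 = 0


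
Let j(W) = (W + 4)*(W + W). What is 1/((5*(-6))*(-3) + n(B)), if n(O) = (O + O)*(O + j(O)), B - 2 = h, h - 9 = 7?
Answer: 1/29250 ≈ 3.4188e-5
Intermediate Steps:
h = 16 (h = 9 + 7 = 16)
B = 18 (B = 2 + 16 = 18)
j(W) = 2*W*(4 + W) (j(W) = (4 + W)*(2*W) = 2*W*(4 + W))
n(O) = 2*O*(O + 2*O*(4 + O)) (n(O) = (O + O)*(O + 2*O*(4 + O)) = (2*O)*(O + 2*O*(4 + O)) = 2*O*(O + 2*O*(4 + O)))
1/((5*(-6))*(-3) + n(B)) = 1/((5*(-6))*(-3) + 18²*(18 + 4*18)) = 1/(-30*(-3) + 324*(18 + 72)) = 1/(90 + 324*90) = 1/(90 + 29160) = 1/29250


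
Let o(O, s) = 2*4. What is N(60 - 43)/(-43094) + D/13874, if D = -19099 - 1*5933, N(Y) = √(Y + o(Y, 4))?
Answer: -77057027/42706154 ≈ -1.8044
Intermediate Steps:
o(O, s) = 8
N(Y) = √(8 + Y) (N(Y) = √(Y + 8) = √(8 + Y))
D = -25032 (D = -19099 - 5933 = -25032)
N(60 - 43)/(-43094) + D/13874 = √(8 + (60 - 43))/(-43094) - 25032/13874 = √(8 + 17)*(-1/43094) - 25032*1/13874 = √25*(-1/43094) - 1788/991 = 5*(-1/43094) - 1788/991 = -5/43094 - 1788/991 = -77057027/42706154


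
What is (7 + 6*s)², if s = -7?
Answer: 1225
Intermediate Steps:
(7 + 6*s)² = (7 + 6*(-7))² = (7 - 42)² = (-35)² = 1225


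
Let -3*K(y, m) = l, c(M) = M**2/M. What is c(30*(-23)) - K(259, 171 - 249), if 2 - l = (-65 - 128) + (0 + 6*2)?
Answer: -629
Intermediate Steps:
c(M) = M
l = 183 (l = 2 - ((-65 - 128) + (0 + 6*2)) = 2 - (-193 + (0 + 12)) = 2 - (-193 + 12) = 2 - 1*(-181) = 2 + 181 = 183)
K(y, m) = -61 (K(y, m) = -1/3*183 = -61)
c(30*(-23)) - K(259, 171 - 249) = 30*(-23) - 1*(-61) = -690 + 61 = -629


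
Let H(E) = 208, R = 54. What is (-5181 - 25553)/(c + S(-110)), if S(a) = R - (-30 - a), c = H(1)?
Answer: -15367/91 ≈ -168.87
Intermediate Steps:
c = 208
S(a) = 84 + a (S(a) = 54 - (-30 - a) = 54 + (30 + a) = 84 + a)
(-5181 - 25553)/(c + S(-110)) = (-5181 - 25553)/(208 + (84 - 110)) = -30734/(208 - 26) = -30734/182 = -30734*1/182 = -15367/91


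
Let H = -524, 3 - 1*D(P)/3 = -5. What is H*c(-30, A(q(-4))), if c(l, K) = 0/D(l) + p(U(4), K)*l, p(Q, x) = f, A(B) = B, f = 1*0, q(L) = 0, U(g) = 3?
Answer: 0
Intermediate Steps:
D(P) = 24 (D(P) = 9 - 3*(-5) = 9 + 15 = 24)
f = 0
p(Q, x) = 0
c(l, K) = 0 (c(l, K) = 0/24 + 0*l = 0*(1/24) + 0 = 0 + 0 = 0)
H*c(-30, A(q(-4))) = -524*0 = 0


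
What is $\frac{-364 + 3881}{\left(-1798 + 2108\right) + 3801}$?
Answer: $\frac{3517}{4111} \approx 0.85551$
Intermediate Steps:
$\frac{-364 + 3881}{\left(-1798 + 2108\right) + 3801} = \frac{3517}{310 + 3801} = \frac{3517}{4111}$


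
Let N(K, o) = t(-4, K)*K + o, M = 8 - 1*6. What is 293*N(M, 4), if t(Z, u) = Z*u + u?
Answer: -2344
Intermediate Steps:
M = 2 (M = 8 - 6 = 2)
t(Z, u) = u + Z*u
N(K, o) = o - 3*K² (N(K, o) = (K*(1 - 4))*K + o = (K*(-3))*K + o = (-3*K)*K + o = -3*K² + o = o - 3*K²)
293*N(M, 4) = 293*(4 - 3*2²) = 293*(4 - 3*4) = 293*(4 - 12) = 293*(-8) = -2344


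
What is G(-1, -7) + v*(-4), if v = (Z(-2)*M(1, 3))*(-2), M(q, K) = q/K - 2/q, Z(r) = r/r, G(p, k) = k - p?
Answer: -58/3 ≈ -19.333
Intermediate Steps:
Z(r) = 1
M(q, K) = -2/q + q/K
v = 10/3 (v = (1*(-2/1 + 1/3))*(-2) = (1*(-2*1 + 1*(⅓)))*(-2) = (1*(-2 + ⅓))*(-2) = (1*(-5/3))*(-2) = -5/3*(-2) = 10/3 ≈ 3.3333)
G(-1, -7) + v*(-4) = (-7 - 1*(-1)) + (10/3)*(-4) = (-7 + 1) - 40/3 = -6 - 40/3 = -58/3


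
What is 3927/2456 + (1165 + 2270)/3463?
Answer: 22035561/8505128 ≈ 2.5909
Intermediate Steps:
3927/2456 + (1165 + 2270)/3463 = 3927*(1/2456) + 3435*(1/3463) = 3927/2456 + 3435/3463 = 22035561/8505128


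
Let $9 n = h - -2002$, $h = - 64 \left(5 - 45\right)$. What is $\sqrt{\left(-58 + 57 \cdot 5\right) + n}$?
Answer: $\frac{\sqrt{6605}}{3} \approx 27.09$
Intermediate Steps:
$h = 2560$ ($h = \left(-64\right) \left(-40\right) = 2560$)
$n = \frac{4562}{9}$ ($n = \frac{2560 - -2002}{9} = \frac{2560 + 2002}{9} = \frac{1}{9} \cdot 4562 = \frac{4562}{9} \approx 506.89$)
$\sqrt{\left(-58 + 57 \cdot 5\right) + n} = \sqrt{\left(-58 + 57 \cdot 5\right) + \frac{4562}{9}} = \sqrt{\left(-58 + 285\right) + \frac{4562}{9}} = \sqrt{227 + \frac{4562}{9}} = \sqrt{\frac{6605}{9}} = \frac{\sqrt{6605}}{3}$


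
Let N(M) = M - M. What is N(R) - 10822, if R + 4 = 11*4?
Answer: -10822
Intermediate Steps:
R = 40 (R = -4 + 11*4 = -4 + 44 = 40)
N(M) = 0
N(R) - 10822 = 0 - 10822 = -10822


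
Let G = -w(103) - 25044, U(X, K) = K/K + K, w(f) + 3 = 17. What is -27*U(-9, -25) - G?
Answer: 25706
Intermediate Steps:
w(f) = 14 (w(f) = -3 + 17 = 14)
U(X, K) = 1 + K
G = -25058 (G = -1*14 - 25044 = -14 - 25044 = -25058)
-27*U(-9, -25) - G = -27*(1 - 25) - 1*(-25058) = -27*(-24) + 25058 = 648 + 25058 = 25706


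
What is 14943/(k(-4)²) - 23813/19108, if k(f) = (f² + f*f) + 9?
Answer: 245501191/32120548 ≈ 7.6431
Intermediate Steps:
k(f) = 9 + 2*f² (k(f) = (f² + f²) + 9 = 2*f² + 9 = 9 + 2*f²)
14943/(k(-4)²) - 23813/19108 = 14943/((9 + 2*(-4)²)²) - 23813/19108 = 14943/((9 + 2*16)²) - 23813*1/19108 = 14943/((9 + 32)²) - 23813/19108 = 14943/(41²) - 23813/19108 = 14943/1681 - 23813/19108 = 245501191/32120548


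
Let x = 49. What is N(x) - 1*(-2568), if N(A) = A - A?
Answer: 2568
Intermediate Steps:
N(A) = 0
N(x) - 1*(-2568) = 0 - 1*(-2568) = 0 + 2568 = 2568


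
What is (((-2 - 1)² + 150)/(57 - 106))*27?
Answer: -4293/49 ≈ -87.612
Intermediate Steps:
(((-2 - 1)² + 150)/(57 - 106))*27 = (((-3)² + 150)/(-49))*27 = ((9 + 150)*(-1/49))*27 = (159*(-1/49))*27 = -159/49*27 = -4293/49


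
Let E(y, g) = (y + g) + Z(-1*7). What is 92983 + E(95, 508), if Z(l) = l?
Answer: 93579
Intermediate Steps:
E(y, g) = -7 + g + y (E(y, g) = (y + g) - 1*7 = (g + y) - 7 = -7 + g + y)
92983 + E(95, 508) = 92983 + (-7 + 508 + 95) = 92983 + 596 = 93579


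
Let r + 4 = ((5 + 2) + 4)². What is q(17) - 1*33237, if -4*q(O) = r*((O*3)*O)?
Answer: -234387/4 ≈ -58597.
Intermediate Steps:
r = 117 (r = -4 + ((5 + 2) + 4)² = -4 + (7 + 4)² = -4 + 11² = -4 + 121 = 117)
q(O) = -351*O²/4 (q(O) = -117*(O*3)*O/4 = -117*(3*O)*O/4 = -117*3*O²/4 = -351*O²/4)
q(17) - 1*33237 = -351/4*17² - 1*33237 = -351/4*289 - 33237 = -101439/4 - 33237 = -234387/4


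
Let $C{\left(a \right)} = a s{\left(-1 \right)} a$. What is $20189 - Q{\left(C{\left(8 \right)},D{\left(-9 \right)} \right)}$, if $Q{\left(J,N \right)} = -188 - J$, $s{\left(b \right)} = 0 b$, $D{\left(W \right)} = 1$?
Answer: $20377$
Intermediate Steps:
$s{\left(b \right)} = 0$
$C{\left(a \right)} = 0$ ($C{\left(a \right)} = a 0 a = 0 a = 0$)
$20189 - Q{\left(C{\left(8 \right)},D{\left(-9 \right)} \right)} = 20189 - \left(-188 - 0\right) = 20189 - \left(-188 + 0\right) = 20189 - -188 = 20189 + 188 = 20377$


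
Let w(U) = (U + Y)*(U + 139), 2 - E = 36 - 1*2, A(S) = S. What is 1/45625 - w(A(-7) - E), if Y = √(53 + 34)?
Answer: -187062499/45625 - 164*√87 ≈ -5629.7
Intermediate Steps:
E = -32 (E = 2 - (36 - 1*2) = 2 - (36 - 2) = 2 - 1*34 = 2 - 34 = -32)
Y = √87 ≈ 9.3274
w(U) = (139 + U)*(U + √87) (w(U) = (U + √87)*(U + 139) = (U + √87)*(139 + U) = (139 + U)*(U + √87))
1/45625 - w(A(-7) - E) = 1/45625 - ((-7 - 1*(-32))² + 139*(-7 - 1*(-32)) + 139*√87 + (-7 - 1*(-32))*√87) = 1/45625 - ((-7 + 32)² + 139*(-7 + 32) + 139*√87 + (-7 + 32)*√87) = 1/45625 - (25² + 139*25 + 139*√87 + 25*√87) = 1/45625 - (625 + 3475 + 139*√87 + 25*√87) = 1/45625 - (4100 + 164*√87) = 1/45625 + (-4100 - 164*√87) = -187062499/45625 - 164*√87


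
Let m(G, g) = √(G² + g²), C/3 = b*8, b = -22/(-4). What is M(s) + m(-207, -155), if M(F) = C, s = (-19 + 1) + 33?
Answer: 132 + √66874 ≈ 390.60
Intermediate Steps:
b = 11/2 (b = -22*(-¼) = 11/2 ≈ 5.5000)
s = 15 (s = -18 + 33 = 15)
C = 132 (C = 3*((11/2)*8) = 3*44 = 132)
M(F) = 132
M(s) + m(-207, -155) = 132 + √((-207)² + (-155)²) = 132 + √(42849 + 24025) = 132 + √66874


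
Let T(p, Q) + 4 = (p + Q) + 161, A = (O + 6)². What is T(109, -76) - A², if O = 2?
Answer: -3906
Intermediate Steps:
A = 64 (A = (2 + 6)² = 8² = 64)
T(p, Q) = 157 + Q + p (T(p, Q) = -4 + ((p + Q) + 161) = -4 + ((Q + p) + 161) = -4 + (161 + Q + p) = 157 + Q + p)
T(109, -76) - A² = (157 - 76 + 109) - 1*64² = 190 - 1*4096 = 190 - 4096 = -3906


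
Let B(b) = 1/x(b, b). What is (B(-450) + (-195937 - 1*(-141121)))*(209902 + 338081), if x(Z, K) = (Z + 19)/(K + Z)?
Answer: -12945986586468/431 ≈ -3.0037e+10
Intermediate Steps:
x(Z, K) = (19 + Z)/(K + Z)
B(b) = 2*b/(19 + b) (B(b) = 1/((19 + b)/(b + b)) = 1/((19 + b)/((2*b))) = 1/((1/(2*b))*(19 + b)) = 1/((19 + b)/(2*b)) = 2*b/(19 + b))
(B(-450) + (-195937 - 1*(-141121)))*(209902 + 338081) = (2*(-450)/(19 - 450) + (-195937 - 1*(-141121)))*(209902 + 338081) = (2*(-450)/(-431) + (-195937 + 141121))*547983 = (2*(-450)*(-1/431) - 54816)*547983 = (900/431 - 54816)*547983 = -23624796/431*547983 = -12945986586468/431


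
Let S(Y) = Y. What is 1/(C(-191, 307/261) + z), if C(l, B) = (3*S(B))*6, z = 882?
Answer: 29/26192 ≈ 0.0011072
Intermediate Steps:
C(l, B) = 18*B (C(l, B) = (3*B)*6 = 18*B)
1/(C(-191, 307/261) + z) = 1/(18*(307/261) + 882) = 1/(614/29 + 882) = 1/(26192/29) = 29/26192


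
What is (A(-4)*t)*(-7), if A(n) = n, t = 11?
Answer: 308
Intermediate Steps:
(A(-4)*t)*(-7) = -4*11*(-7) = -44*(-7) = 308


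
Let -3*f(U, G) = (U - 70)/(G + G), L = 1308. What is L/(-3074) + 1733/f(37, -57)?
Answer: -303659988/16907 ≈ -17961.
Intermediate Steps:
f(U, G) = -(-70 + U)/(6*G) (f(U, G) = -(U - 70)/(3*(G + G)) = -(-70 + U)/(3*(2*G)) = -(-70 + U)*1/(2*G)/3 = -(-70 + U)/(6*G))
L/(-3074) + 1733/f(37, -57) = 1308/(-3074) + 1733/(((1/6)*(70 - 1*37)/(-57))) = 1308*(-1/3074) + 1733/(((1/6)*(-1/57)*(70 - 37))) = -654/1537 + 1733/(((1/6)*(-1/57)*33)) = -654/1537 + 1733/(-11/114) = -654/1537 + 1733*(-114/11) = -654/1537 - 197562/11 = -303659988/16907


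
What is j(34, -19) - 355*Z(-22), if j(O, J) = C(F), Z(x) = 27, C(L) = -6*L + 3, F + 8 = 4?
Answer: -9558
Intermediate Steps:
F = -4 (F = -8 + 4 = -4)
C(L) = 3 - 6*L
j(O, J) = 27 (j(O, J) = 3 - 6*(-4) = 3 + 24 = 27)
j(34, -19) - 355*Z(-22) = 27 - 355*27 = 27 - 9585 = -9558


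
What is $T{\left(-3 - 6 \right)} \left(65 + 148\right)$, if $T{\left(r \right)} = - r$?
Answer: $1917$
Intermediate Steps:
$T{\left(-3 - 6 \right)} \left(65 + 148\right) = - (-3 - 6) \left(65 + 148\right) = - (-3 - 6) 213 = \left(-1\right) \left(-9\right) 213 = 9 \cdot 213 = 1917$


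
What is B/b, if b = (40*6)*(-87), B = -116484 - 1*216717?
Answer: 111067/6960 ≈ 15.958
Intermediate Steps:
B = -333201 (B = -116484 - 216717 = -333201)
b = -20880 (b = 240*(-87) = -20880)
B/b = -333201/(-20880) = -333201*(-1/20880) = 111067/6960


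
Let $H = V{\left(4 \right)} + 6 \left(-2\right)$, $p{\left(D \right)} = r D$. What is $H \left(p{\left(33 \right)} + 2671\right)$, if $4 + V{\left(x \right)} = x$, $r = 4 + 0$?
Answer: $-33636$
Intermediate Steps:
$r = 4$
$V{\left(x \right)} = -4 + x$
$p{\left(D \right)} = 4 D$
$H = -12$ ($H = \left(-4 + 4\right) + 6 \left(-2\right) = 0 - 12 = -12$)
$H \left(p{\left(33 \right)} + 2671\right) = - 12 \left(4 \cdot 33 + 2671\right) = - 12 \left(132 + 2671\right) = \left(-12\right) 2803 = -33636$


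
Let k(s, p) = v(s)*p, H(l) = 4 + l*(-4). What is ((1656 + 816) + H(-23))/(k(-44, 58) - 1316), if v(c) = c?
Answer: -642/967 ≈ -0.66391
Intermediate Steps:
H(l) = 4 - 4*l
k(s, p) = p*s (k(s, p) = s*p = p*s)
((1656 + 816) + H(-23))/(k(-44, 58) - 1316) = ((1656 + 816) + (4 - 4*(-23)))/(58*(-44) - 1316) = (2472 + (4 + 92))/(-2552 - 1316) = (2472 + 96)/(-3868) = 2568*(-1/3868) = -642/967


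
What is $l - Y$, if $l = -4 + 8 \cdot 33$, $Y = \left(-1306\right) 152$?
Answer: $198772$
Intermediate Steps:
$Y = -198512$
$l = 260$ ($l = -4 + 264 = 260$)
$l - Y = 260 - -198512 = 260 + 198512 = 198772$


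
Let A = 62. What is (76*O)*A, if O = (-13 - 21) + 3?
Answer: -146072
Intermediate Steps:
O = -31 (O = -34 + 3 = -31)
(76*O)*A = (76*(-31))*62 = -2356*62 = -146072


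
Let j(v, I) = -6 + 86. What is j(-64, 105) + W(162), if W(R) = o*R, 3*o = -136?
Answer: -7264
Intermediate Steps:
o = -136/3 (o = (⅓)*(-136) = -136/3 ≈ -45.333)
W(R) = -136*R/3
j(v, I) = 80
j(-64, 105) + W(162) = 80 - 136/3*162 = 80 - 7344 = -7264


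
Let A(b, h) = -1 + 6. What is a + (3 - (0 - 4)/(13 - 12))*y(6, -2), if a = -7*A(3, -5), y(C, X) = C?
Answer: 7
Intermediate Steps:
A(b, h) = 5
a = -35 (a = -7*5 = -35)
a + (3 - (0 - 4)/(13 - 12))*y(6, -2) = -35 + (3 - (0 - 4)/(13 - 12))*6 = -35 + (3 - (-4)/1)*6 = -35 + (3 - (-4))*6 = -35 + (3 - 1*(-4))*6 = -35 + (3 + 4)*6 = -35 + 7*6 = -35 + 42 = 7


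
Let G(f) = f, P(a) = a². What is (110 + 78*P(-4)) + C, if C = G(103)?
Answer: 1461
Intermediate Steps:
C = 103
(110 + 78*P(-4)) + C = (110 + 78*(-4)²) + 103 = (110 + 78*16) + 103 = (110 + 1248) + 103 = 1358 + 103 = 1461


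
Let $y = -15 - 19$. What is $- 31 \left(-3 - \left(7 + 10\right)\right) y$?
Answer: $-21080$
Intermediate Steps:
$y = -34$
$- 31 \left(-3 - \left(7 + 10\right)\right) y = - 31 \left(-3 - \left(7 + 10\right)\right) \left(-34\right) = - 31 \left(-3 - 17\right) \left(-34\right) = \left(-31\right) \left(-20\right) \left(-34\right) = 620 \left(-34\right) = -21080$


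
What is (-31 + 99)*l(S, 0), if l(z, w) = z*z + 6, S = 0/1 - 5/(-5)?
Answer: 476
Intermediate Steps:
S = 1 (S = 0*1 - 5*(-1/5) = 0 + 1 = 1)
l(z, w) = 6 + z**2 (l(z, w) = z**2 + 6 = 6 + z**2)
(-31 + 99)*l(S, 0) = (-31 + 99)*(6 + 1**2) = 68*(6 + 1) = 68*7 = 476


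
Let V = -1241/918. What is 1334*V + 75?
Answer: -46666/27 ≈ -1728.4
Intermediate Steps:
V = -73/54 (V = -1241*1/918 = -73/54 ≈ -1.3519)
1334*V + 75 = 1334*(-73/54) + 75 = -48691/27 + 75 = -46666/27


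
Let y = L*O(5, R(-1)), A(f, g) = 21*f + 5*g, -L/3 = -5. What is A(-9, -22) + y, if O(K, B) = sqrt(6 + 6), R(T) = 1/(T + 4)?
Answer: -299 + 30*sqrt(3) ≈ -247.04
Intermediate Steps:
L = 15 (L = -3*(-5) = 15)
A(f, g) = 5*g + 21*f
R(T) = 1/(4 + T)
O(K, B) = 2*sqrt(3) (O(K, B) = sqrt(12) = 2*sqrt(3))
y = 30*sqrt(3) (y = 15*(2*sqrt(3)) = 30*sqrt(3) ≈ 51.962)
A(-9, -22) + y = (5*(-22) + 21*(-9)) + 30*sqrt(3) = (-110 - 189) + 30*sqrt(3) = -299 + 30*sqrt(3)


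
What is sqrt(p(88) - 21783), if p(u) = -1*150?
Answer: 3*I*sqrt(2437) ≈ 148.1*I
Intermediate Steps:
p(u) = -150
sqrt(p(88) - 21783) = sqrt(-150 - 21783) = sqrt(-21933) = 3*I*sqrt(2437)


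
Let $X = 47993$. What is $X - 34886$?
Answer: $13107$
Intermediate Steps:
$X - 34886 = 47993 - 34886 = 13107$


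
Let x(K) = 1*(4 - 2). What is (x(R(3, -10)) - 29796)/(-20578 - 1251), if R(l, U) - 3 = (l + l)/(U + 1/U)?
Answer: 29794/21829 ≈ 1.3649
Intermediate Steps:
R(l, U) = 3 + 2*l/(U + 1/U) (R(l, U) = 3 + (l + l)/(U + 1/U) = 3 + (2*l)/(U + 1/U) = 3 + 2*l/(U + 1/U))
x(K) = 2 (x(K) = 1*2 = 2)
(x(R(3, -10)) - 29796)/(-20578 - 1251) = (2 - 29796)/(-20578 - 1251) = -29794/(-21829) = -29794*(-1/21829) = 29794/21829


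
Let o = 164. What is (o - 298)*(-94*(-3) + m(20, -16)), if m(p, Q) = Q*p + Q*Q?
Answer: -29212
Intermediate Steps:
m(p, Q) = Q**2 + Q*p (m(p, Q) = Q*p + Q**2 = Q**2 + Q*p)
(o - 298)*(-94*(-3) + m(20, -16)) = (164 - 298)*(-94*(-3) - 16*(-16 + 20)) = -134*(282 - 16*4) = -134*(282 - 64) = -134*218 = -29212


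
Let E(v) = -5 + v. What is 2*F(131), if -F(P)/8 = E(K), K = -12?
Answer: 272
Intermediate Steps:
F(P) = 136 (F(P) = -8*(-5 - 12) = -8*(-17) = 136)
2*F(131) = 2*136 = 272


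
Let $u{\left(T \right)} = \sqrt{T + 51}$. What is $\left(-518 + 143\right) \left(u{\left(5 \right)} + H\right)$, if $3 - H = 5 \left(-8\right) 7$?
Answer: $-106125 - 750 \sqrt{14} \approx -1.0893 \cdot 10^{5}$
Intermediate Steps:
$H = 283$ ($H = 3 - 5 \left(-8\right) 7 = 3 - \left(-40\right) 7 = 3 - -280 = 3 + 280 = 283$)
$u{\left(T \right)} = \sqrt{51 + T}$
$\left(-518 + 143\right) \left(u{\left(5 \right)} + H\right) = \left(-518 + 143\right) \left(\sqrt{51 + 5} + 283\right) = - 375 \left(\sqrt{56} + 283\right) = - 375 \left(2 \sqrt{14} + 283\right) = - 375 \left(283 + 2 \sqrt{14}\right) = -106125 - 750 \sqrt{14}$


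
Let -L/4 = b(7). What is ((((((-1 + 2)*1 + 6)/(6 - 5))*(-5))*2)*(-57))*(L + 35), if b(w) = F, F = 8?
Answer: 11970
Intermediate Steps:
b(w) = 8
L = -32 (L = -4*8 = -32)
((((((-1 + 2)*1 + 6)/(6 - 5))*(-5))*2)*(-57))*(L + 35) = ((((((-1 + 2)*1 + 6)/(6 - 5))*(-5))*2)*(-57))*(-32 + 35) = (((((1*1 + 6)/1)*(-5))*2)*(-57))*3 = (((((1 + 6)*1)*(-5))*2)*(-57))*3 = ((((7*1)*(-5))*2)*(-57))*3 = (((7*(-5))*2)*(-57))*3 = (-35*2*(-57))*3 = -70*(-57)*3 = 3990*3 = 11970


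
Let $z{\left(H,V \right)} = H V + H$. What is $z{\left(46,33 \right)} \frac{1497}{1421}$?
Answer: $\frac{2341308}{1421} \approx 1647.6$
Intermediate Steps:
$z{\left(H,V \right)} = H + H V$
$z{\left(46,33 \right)} \frac{1497}{1421} = 46 \left(1 + 33\right) \frac{1497}{1421} = 46 \cdot 34 \cdot 1497 \cdot \frac{1}{1421} = 1564 \cdot \frac{1497}{1421} = \frac{2341308}{1421}$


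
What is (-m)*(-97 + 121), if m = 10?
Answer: -240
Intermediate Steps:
(-m)*(-97 + 121) = (-1*10)*(-97 + 121) = -10*24 = -240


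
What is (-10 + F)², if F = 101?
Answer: 8281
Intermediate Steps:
(-10 + F)² = (-10 + 101)² = 91² = 8281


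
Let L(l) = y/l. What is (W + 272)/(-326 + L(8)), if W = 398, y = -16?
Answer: -335/164 ≈ -2.0427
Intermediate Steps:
L(l) = -16/l
(W + 272)/(-326 + L(8)) = (398 + 272)/(-326 - 16/8) = 670/(-326 - 16*1/8) = 670/(-326 - 2) = 670/(-328) = 670*(-1/328) = -335/164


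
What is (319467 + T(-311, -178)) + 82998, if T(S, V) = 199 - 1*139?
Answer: 402525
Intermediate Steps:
T(S, V) = 60 (T(S, V) = 199 - 139 = 60)
(319467 + T(-311, -178)) + 82998 = (319467 + 60) + 82998 = 319527 + 82998 = 402525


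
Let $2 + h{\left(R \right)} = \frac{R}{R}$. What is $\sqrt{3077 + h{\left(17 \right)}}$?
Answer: $2 \sqrt{769} \approx 55.462$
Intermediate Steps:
$h{\left(R \right)} = -1$ ($h{\left(R \right)} = -2 + \frac{R}{R} = -2 + 1 = -1$)
$\sqrt{3077 + h{\left(17 \right)}} = \sqrt{3077 - 1} = \sqrt{3076} = 2 \sqrt{769}$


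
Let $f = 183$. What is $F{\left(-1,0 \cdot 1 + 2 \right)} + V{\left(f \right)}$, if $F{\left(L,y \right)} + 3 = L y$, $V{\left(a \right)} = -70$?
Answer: $-75$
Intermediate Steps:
$F{\left(L,y \right)} = -3 + L y$
$F{\left(-1,0 \cdot 1 + 2 \right)} + V{\left(f \right)} = \left(-3 - \left(0 \cdot 1 + 2\right)\right) - 70 = \left(-3 - \left(0 + 2\right)\right) - 70 = \left(-3 - 2\right) - 70 = -5 - 70 = -75$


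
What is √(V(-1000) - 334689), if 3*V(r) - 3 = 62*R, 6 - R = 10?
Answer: 2*I*√753234/3 ≈ 578.59*I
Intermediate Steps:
R = -4 (R = 6 - 1*10 = 6 - 10 = -4)
V(r) = -245/3 (V(r) = 1 + (62*(-4))/3 = 1 + (⅓)*(-248) = 1 - 248/3 = -245/3)
√(V(-1000) - 334689) = √(-245/3 - 334689) = √(-1004312/3) = 2*I*√753234/3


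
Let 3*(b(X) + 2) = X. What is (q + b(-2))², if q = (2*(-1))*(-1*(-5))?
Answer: 1444/9 ≈ 160.44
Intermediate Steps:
b(X) = -2 + X/3
q = -10 (q = -2*5 = -10)
(q + b(-2))² = (-10 + (-2 + (⅓)*(-2)))² = (-10 + (-2 - ⅔))² = (-10 - 8/3)² = (-38/3)² = 1444/9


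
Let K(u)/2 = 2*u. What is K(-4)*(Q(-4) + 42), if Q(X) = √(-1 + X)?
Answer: -672 - 16*I*√5 ≈ -672.0 - 35.777*I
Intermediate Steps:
K(u) = 4*u (K(u) = 2*(2*u) = 4*u)
K(-4)*(Q(-4) + 42) = (4*(-4))*(√(-1 - 4) + 42) = -16*(√(-5) + 42) = -16*(I*√5 + 42) = -16*(42 + I*√5) = -672 - 16*I*√5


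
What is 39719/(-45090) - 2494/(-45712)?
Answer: -425795117/515288520 ≈ -0.82632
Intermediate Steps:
39719/(-45090) - 2494/(-45712) = 39719*(-1/45090) - 2494*(-1/45712) = -39719/45090 + 1247/22856 = -425795117/515288520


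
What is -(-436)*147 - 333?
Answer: 63759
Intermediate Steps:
-(-436)*147 - 333 = -436*(-147) - 333 = 64092 - 333 = 63759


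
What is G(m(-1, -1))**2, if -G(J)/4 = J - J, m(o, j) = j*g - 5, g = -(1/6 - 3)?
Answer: 0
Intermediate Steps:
g = 17/6 (g = -(1/6 - 3) = -1*(-17/6) = 17/6 ≈ 2.8333)
m(o, j) = -5 + 17*j/6 (m(o, j) = j*(17/6) - 5 = 17*j/6 - 5 = -5 + 17*j/6)
G(J) = 0 (G(J) = -4*(J - J) = -4*0 = 0)
G(m(-1, -1))**2 = 0**2 = 0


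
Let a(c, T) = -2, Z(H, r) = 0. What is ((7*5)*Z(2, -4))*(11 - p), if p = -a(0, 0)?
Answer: 0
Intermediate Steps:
p = 2 (p = -1*(-2) = 2)
((7*5)*Z(2, -4))*(11 - p) = ((7*5)*0)*(11 - 1*2) = (35*0)*(11 - 2) = 0*9 = 0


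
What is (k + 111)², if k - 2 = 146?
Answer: 67081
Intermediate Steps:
k = 148 (k = 2 + 146 = 148)
(k + 111)² = (148 + 111)² = 259² = 67081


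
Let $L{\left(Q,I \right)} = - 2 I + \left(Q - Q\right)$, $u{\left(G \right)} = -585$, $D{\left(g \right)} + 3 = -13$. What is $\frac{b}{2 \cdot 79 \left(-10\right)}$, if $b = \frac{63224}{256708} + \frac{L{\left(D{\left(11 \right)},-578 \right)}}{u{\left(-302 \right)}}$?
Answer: $\frac{32471051}{29659400550} \approx 0.0010948$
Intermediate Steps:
$D{\left(g \right)} = -16$ ($D{\left(g \right)} = -3 - 13 = -16$)
$L{\left(Q,I \right)} = - 2 I$ ($L{\left(Q,I \right)} = - 2 I + 0 = - 2 I$)
$b = - \frac{64942102}{37543545}$ ($b = \frac{63224}{256708} + \frac{\left(-2\right) \left(-578\right)}{-585} = 63224 \cdot \frac{1}{256708} + 1156 \left(- \frac{1}{585}\right) = \frac{15806}{64177} - \frac{1156}{585} = - \frac{64942102}{37543545} \approx -1.7298$)
$\frac{b}{2 \cdot 79 \left(-10\right)} = - \frac{64942102}{37543545 \cdot 2 \cdot 79 \left(-10\right)} = - \frac{64942102}{37543545 \cdot 158 \left(-10\right)} = - \frac{64942102}{37543545 \left(-1580\right)} = \left(- \frac{64942102}{37543545}\right) \left(- \frac{1}{1580}\right) = \frac{32471051}{29659400550}$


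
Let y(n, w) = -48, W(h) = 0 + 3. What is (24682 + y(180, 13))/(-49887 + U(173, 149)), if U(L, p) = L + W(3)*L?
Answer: -24634/49195 ≈ -0.50074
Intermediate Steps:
W(h) = 3
U(L, p) = 4*L (U(L, p) = L + 3*L = 4*L)
(24682 + y(180, 13))/(-49887 + U(173, 149)) = (24682 - 48)/(-49887 + 4*173) = 24634/(-49887 + 692) = 24634/(-49195) = 24634*(-1/49195) = -24634/49195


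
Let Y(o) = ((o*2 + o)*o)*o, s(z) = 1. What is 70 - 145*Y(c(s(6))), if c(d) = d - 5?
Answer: 27910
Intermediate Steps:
c(d) = -5 + d
Y(o) = 3*o³ (Y(o) = ((2*o + o)*o)*o = ((3*o)*o)*o = (3*o²)*o = 3*o³)
70 - 145*Y(c(s(6))) = 70 - 435*(-5 + 1)³ = 70 - 435*(-4)³ = 70 - 435*(-64) = 70 - 145*(-192) = 70 + 27840 = 27910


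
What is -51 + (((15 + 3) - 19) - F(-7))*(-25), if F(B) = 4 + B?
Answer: -101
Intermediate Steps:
-51 + (((15 + 3) - 19) - F(-7))*(-25) = -51 + (((15 + 3) - 19) - (4 - 7))*(-25) = -51 + ((18 - 19) - 1*(-3))*(-25) = -51 + (-1 + 3)*(-25) = -51 + 2*(-25) = -51 - 50 = -101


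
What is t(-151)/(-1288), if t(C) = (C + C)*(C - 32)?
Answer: -27633/644 ≈ -42.908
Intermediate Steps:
t(C) = 2*C*(-32 + C) (t(C) = (2*C)*(-32 + C) = 2*C*(-32 + C))
t(-151)/(-1288) = (2*(-151)*(-32 - 151))/(-1288) = (2*(-151)*(-183))*(-1/1288) = 55266*(-1/1288) = -27633/644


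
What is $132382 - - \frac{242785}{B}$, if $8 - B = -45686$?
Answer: $\frac{6049305893}{45694} \approx 1.3239 \cdot 10^{5}$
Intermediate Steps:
$B = 45694$ ($B = 8 - -45686 = 8 + 45686 = 45694$)
$132382 - - \frac{242785}{B} = 132382 - - \frac{242785}{45694} = 132382 + \frac{242785}{45694} = \frac{6049305893}{45694}$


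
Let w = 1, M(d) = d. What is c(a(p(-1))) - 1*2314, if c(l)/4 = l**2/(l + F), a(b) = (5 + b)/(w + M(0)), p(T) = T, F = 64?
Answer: -39322/17 ≈ -2313.1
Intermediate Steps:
a(b) = 5 + b (a(b) = (5 + b)/(1 + 0) = (5 + b)/1 = (5 + b)*1 = 5 + b)
c(l) = 4*l**2/(64 + l) (c(l) = 4*(l**2/(l + 64)) = 4*(l**2/(64 + l)) = 4*l**2/(64 + l))
c(a(p(-1))) - 1*2314 = 4*(5 - 1)**2/(64 + (5 - 1)) - 1*2314 = 4*4**2/(64 + 4) - 2314 = 4*16/68 - 2314 = 4*16*(1/68) - 2314 = 16/17 - 2314 = -39322/17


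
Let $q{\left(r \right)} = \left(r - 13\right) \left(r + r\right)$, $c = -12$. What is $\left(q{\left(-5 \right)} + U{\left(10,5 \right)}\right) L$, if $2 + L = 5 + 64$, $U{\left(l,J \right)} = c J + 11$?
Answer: $8777$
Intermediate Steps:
$q{\left(r \right)} = 2 r \left(-13 + r\right)$ ($q{\left(r \right)} = \left(r - 13\right) 2 r = \left(-13 + r\right) 2 r = 2 r \left(-13 + r\right)$)
$U{\left(l,J \right)} = 11 - 12 J$ ($U{\left(l,J \right)} = - 12 J + 11 = 11 - 12 J$)
$L = 67$ ($L = -2 + \left(5 + 64\right) = -2 + 69 = 67$)
$\left(q{\left(-5 \right)} + U{\left(10,5 \right)}\right) L = \left(2 \left(-5\right) \left(-13 - 5\right) + \left(11 - 60\right)\right) 67 = \left(2 \left(-5\right) \left(-18\right) + \left(11 - 60\right)\right) 67 = \left(180 - 49\right) 67 = 131 \cdot 67 = 8777$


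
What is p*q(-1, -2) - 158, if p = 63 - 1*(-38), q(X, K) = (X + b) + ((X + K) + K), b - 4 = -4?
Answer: -764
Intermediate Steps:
b = 0 (b = 4 - 4 = 0)
q(X, K) = 2*K + 2*X (q(X, K) = (X + 0) + ((X + K) + K) = X + ((K + X) + K) = X + (X + 2*K) = 2*K + 2*X)
p = 101 (p = 63 + 38 = 101)
p*q(-1, -2) - 158 = 101*(2*(-2) + 2*(-1)) - 158 = 101*(-4 - 2) - 158 = 101*(-6) - 158 = -606 - 158 = -764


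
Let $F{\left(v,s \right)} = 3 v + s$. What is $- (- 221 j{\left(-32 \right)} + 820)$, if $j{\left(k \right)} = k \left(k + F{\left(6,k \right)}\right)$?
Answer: $324492$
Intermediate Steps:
$F{\left(v,s \right)} = s + 3 v$
$j{\left(k \right)} = k \left(18 + 2 k\right)$ ($j{\left(k \right)} = k \left(k + \left(k + 3 \cdot 6\right)\right) = k \left(k + \left(k + 18\right)\right) = k \left(k + \left(18 + k\right)\right) = k \left(18 + 2 k\right)$)
$- (- 221 j{\left(-32 \right)} + 820) = - (- 221 \cdot 2 \left(-32\right) \left(9 - 32\right) + 820) = - (- 221 \cdot 2 \left(-32\right) \left(-23\right) + 820) = - (\left(-221\right) 1472 + 820) = - (-325312 + 820) = \left(-1\right) \left(-324492\right) = 324492$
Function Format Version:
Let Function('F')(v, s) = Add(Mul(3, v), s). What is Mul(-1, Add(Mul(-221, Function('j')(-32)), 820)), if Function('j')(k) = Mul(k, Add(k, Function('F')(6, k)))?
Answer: 324492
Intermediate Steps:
Function('F')(v, s) = Add(s, Mul(3, v))
Function('j')(k) = Mul(k, Add(18, Mul(2, k))) (Function('j')(k) = Mul(k, Add(k, Add(k, Mul(3, 6)))) = Mul(k, Add(k, Add(k, 18))) = Mul(k, Add(k, Add(18, k))) = Mul(k, Add(18, Mul(2, k))))
Mul(-1, Add(Mul(-221, Function('j')(-32)), 820)) = Mul(-1, Add(Mul(-221, Mul(2, -32, Add(9, -32))), 820)) = Mul(-1, Add(Mul(-221, Mul(2, -32, -23)), 820)) = Mul(-1, Add(Mul(-221, 1472), 820)) = Mul(-1, Add(-325312, 820)) = Mul(-1, -324492) = 324492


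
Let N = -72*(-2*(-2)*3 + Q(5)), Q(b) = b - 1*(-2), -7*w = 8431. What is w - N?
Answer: 1145/7 ≈ 163.57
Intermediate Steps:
w = -8431/7 (w = -⅐*8431 = -8431/7 ≈ -1204.4)
Q(b) = 2 + b (Q(b) = b + 2 = 2 + b)
N = -1368 (N = -72*(-2*(-2)*3 + (2 + 5)) = -72*(4*3 + 7) = -72*(12 + 7) = -72*19 = -1368)
w - N = -8431/7 - 1*(-1368) = -8431/7 + 1368 = 1145/7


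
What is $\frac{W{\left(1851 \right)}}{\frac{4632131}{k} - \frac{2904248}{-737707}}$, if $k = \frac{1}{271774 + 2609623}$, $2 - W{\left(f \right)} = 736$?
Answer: $- \frac{541476938}{9846181501402537197} \approx -5.4994 \cdot 10^{-11}$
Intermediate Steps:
$W{\left(f \right)} = -734$ ($W{\left(f \right)} = 2 - 736 = -734$)
$k = \frac{1}{2881397} \approx 3.4705 \cdot 10^{-7}$
$\frac{W{\left(1851 \right)}}{\frac{4632131}{k} - \frac{2904248}{-737707}} = - \frac{734}{4632131 \frac{1}{\frac{1}{2881397}} - \frac{2904248}{-737707}} = - \frac{734}{4632131 \cdot 2881397 - - \frac{2904248}{737707}} = - \frac{734}{13347008367007 + \frac{2904248}{737707}} = - \frac{734}{\frac{9846181501402537197}{737707}} = \left(-734\right) \frac{737707}{9846181501402537197} = - \frac{541476938}{9846181501402537197}$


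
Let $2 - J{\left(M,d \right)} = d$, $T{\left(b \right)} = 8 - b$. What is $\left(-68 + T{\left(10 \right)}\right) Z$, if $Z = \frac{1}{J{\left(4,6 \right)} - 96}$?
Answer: $\frac{7}{10} \approx 0.7$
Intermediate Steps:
$J{\left(M,d \right)} = 2 - d$
$Z = - \frac{1}{100}$ ($Z = \frac{1}{\left(2 - 6\right) - 96} = \frac{1}{-4 - 96} = \frac{1}{-100} = - \frac{1}{100} \approx -0.01$)
$\left(-68 + T{\left(10 \right)}\right) Z = \left(-68 + \left(8 - 10\right)\right) \left(- \frac{1}{100}\right) = \left(-68 - 2\right) \left(- \frac{1}{100}\right) = \left(-70\right) \left(- \frac{1}{100}\right) = \frac{7}{10}$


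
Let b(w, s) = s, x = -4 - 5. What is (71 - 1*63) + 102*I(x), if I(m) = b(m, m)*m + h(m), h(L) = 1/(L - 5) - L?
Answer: 64265/7 ≈ 9180.7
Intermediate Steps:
x = -9
h(L) = 1/(-5 + L) - L
I(m) = m² + (1 - m² + 5*m)/(-5 + m) (I(m) = m*m + (1 - m² + 5*m)/(-5 + m) = m² + (1 - m² + 5*m)/(-5 + m))
(71 - 1*63) + 102*I(x) = (71 - 1*63) + 102*((1 + (-9)³ - 6*(-9)² + 5*(-9))/(-5 - 9)) = (71 - 63) + 102*((1 - 729 - 6*81 - 45)/(-14)) = 8 + 102*(-(1 - 729 - 486 - 45)/14) = 8 + 102*(-1/14*(-1259)) = 8 + 102*(1259/14) = 8 + 64209/7 = 64265/7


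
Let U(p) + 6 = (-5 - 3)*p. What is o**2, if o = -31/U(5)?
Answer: 961/2116 ≈ 0.45416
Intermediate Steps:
U(p) = -6 - 8*p (U(p) = -6 + (-5 - 3)*p = -6 - 8*p)
o = 31/46 (o = -31/(-6 - 8*5) = -31/(-6 - 40) = -31/(-46) = -31*(-1/46) = 31/46 ≈ 0.67391)
o**2 = (31/46)**2 = 961/2116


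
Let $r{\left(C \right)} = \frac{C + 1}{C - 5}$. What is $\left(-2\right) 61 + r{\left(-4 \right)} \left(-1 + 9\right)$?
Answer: $- \frac{358}{3} \approx -119.33$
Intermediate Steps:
$r{\left(C \right)} = \frac{1 + C}{-5 + C}$
$\left(-2\right) 61 + r{\left(-4 \right)} \left(-1 + 9\right) = \left(-2\right) 61 + \frac{1 - 4}{-5 - 4} \left(-1 + 9\right) = -122 + \frac{1}{-9} \left(-3\right) 8 = -122 + \left(- \frac{1}{9}\right) \left(-3\right) 8 = -122 + \frac{1}{3} \cdot 8 = -122 + \frac{8}{3} = - \frac{358}{3}$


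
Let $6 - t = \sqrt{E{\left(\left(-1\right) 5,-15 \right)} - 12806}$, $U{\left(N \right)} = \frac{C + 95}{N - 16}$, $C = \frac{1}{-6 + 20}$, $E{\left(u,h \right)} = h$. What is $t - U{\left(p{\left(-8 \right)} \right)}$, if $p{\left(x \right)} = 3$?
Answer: $\frac{2423}{182} - i \sqrt{12821} \approx 13.313 - 113.23 i$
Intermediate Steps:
$C = \frac{1}{14} \approx 0.071429$
$U{\left(N \right)} = \frac{1331}{14 \left(-16 + N\right)}$ ($U{\left(N \right)} = \frac{\frac{1}{14} + 95}{N - 16} = \frac{1331}{14 \left(-16 + N\right)}$)
$t = 6 - i \sqrt{12821}$ ($t = 6 - \sqrt{-15 - 12806} = 6 - \sqrt{-12821} = 6 - i \sqrt{12821} \approx 6.0 - 113.23 i$)
$t - U{\left(p{\left(-8 \right)} \right)} = \left(6 - i \sqrt{12821}\right) - \frac{1331}{14 \left(-16 + 3\right)} = \left(6 - i \sqrt{12821}\right) - \frac{1331}{14 \left(-13\right)} = \left(6 - i \sqrt{12821}\right) - \frac{1331}{14} \left(- \frac{1}{13}\right) = \left(6 - i \sqrt{12821}\right) - - \frac{1331}{182} = \left(6 - i \sqrt{12821}\right) + \frac{1331}{182} = \frac{2423}{182} - i \sqrt{12821}$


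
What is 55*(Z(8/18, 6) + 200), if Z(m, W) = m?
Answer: 99220/9 ≈ 11024.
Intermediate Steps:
55*(Z(8/18, 6) + 200) = 55*(8/18 + 200) = 55*(8*(1/18) + 200) = 55*(4/9 + 200) = 55*(1804/9) = 99220/9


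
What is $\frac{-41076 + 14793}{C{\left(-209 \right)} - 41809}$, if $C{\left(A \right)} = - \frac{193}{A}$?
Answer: $\frac{5493147}{8737888} \approx 0.62866$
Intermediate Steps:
$\frac{-41076 + 14793}{C{\left(-209 \right)} - 41809} = \frac{-41076 + 14793}{- \frac{193}{-209} - 41809} = - \frac{26283}{\left(-193\right) \left(- \frac{1}{209}\right) - 41809} = - \frac{26283}{\frac{193}{209} - 41809} = - \frac{26283}{- \frac{8737888}{209}} = \left(-26283\right) \left(- \frac{209}{8737888}\right) = \frac{5493147}{8737888}$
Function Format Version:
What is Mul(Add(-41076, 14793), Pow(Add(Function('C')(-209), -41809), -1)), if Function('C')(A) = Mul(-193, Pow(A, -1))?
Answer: Rational(5493147, 8737888) ≈ 0.62866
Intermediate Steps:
Mul(Add(-41076, 14793), Pow(Add(Function('C')(-209), -41809), -1)) = Mul(Add(-41076, 14793), Pow(Add(Mul(-193, Pow(-209, -1)), -41809), -1)) = Mul(-26283, Pow(Add(Mul(-193, Rational(-1, 209)), -41809), -1)) = Mul(-26283, Pow(Add(Rational(193, 209), -41809), -1)) = Mul(-26283, Pow(Rational(-8737888, 209), -1)) = Mul(-26283, Rational(-209, 8737888)) = Rational(5493147, 8737888)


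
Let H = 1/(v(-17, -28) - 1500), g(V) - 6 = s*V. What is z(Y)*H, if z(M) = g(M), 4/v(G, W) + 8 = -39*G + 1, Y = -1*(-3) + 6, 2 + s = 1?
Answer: 492/245999 ≈ 0.0020000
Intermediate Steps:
s = -1 (s = -2 + 1 = -1)
Y = 9 (Y = 3 + 6 = 9)
v(G, W) = 4/(-7 - 39*G) (v(G, W) = 4/(-8 + (-39*G + 1)) = 4/(-8 + (1 - 39*G)) = 4/(-7 - 39*G))
g(V) = 6 - V
z(M) = 6 - M
H = -164/245999 (H = 1/(-4/(7 + 39*(-17)) - 1500) = 1/(-4/(7 - 663) - 1500) = 1/(-4/(-656) - 1500) = 1/(-4*(-1/656) - 1500) = 1/(1/164 - 1500) = 1/(-245999/164) = -164/245999 ≈ -0.00066667)
z(Y)*H = (6 - 1*9)*(-164/245999) = (6 - 9)*(-164/245999) = -3*(-164/245999) = 492/245999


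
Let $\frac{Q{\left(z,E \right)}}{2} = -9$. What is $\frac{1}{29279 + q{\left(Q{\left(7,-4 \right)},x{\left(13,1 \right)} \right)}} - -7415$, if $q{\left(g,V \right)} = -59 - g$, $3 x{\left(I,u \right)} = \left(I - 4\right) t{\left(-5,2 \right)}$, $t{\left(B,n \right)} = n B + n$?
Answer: $\frac{216799771}{29238} \approx 7415.0$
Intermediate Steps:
$t{\left(B,n \right)} = n + B n$ ($t{\left(B,n \right)} = B n + n = n + B n$)
$Q{\left(z,E \right)} = -18$ ($Q{\left(z,E \right)} = 2 \left(-9\right) = -18$)
$x{\left(I,u \right)} = \frac{32}{3} - \frac{8 I}{3}$ ($x{\left(I,u \right)} = \frac{\left(I - 4\right) 2 \left(1 - 5\right)}{3} = \frac{\left(-4 + I\right) 2 \left(-4\right)}{3} = \frac{\left(-4 + I\right) \left(-8\right)}{3} = \frac{32 - 8 I}{3} = \frac{32}{3} - \frac{8 I}{3}$)
$\frac{1}{29279 + q{\left(Q{\left(7,-4 \right)},x{\left(13,1 \right)} \right)}} - -7415 = \frac{1}{29279 - 41} - -7415 = \frac{1}{29279 + \left(-59 + 18\right)} + 7415 = \frac{1}{29279 - 41} + 7415 = \frac{1}{29238} + 7415 = \frac{216799771}{29238}$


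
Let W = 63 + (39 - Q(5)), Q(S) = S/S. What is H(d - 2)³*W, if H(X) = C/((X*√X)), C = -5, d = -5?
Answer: 12625*I*√7/16807 ≈ 1.9874*I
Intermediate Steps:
Q(S) = 1
H(X) = -5/X^(3/2)
W = 101 (W = 63 + (39 - 1*1) = 63 + (39 - 1) = 63 + 38 = 101)
H(d - 2)³*W = (-5/(-5 - 2)^(3/2))³*101 = (-5*I*√7/49)³*101 = (125*I*√7/16807)*101 = 12625*I*√7/16807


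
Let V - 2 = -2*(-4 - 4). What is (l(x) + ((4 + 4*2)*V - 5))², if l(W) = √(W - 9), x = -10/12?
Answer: (1266 + I*√354)²/36 ≈ 44511.0 + 1323.3*I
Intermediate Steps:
V = 18 (V = 2 - 2*(-4 - 4) = 2 - 2*(-8) = 2 + 16 = 18)
x = -⅚ (x = -10*1/12 = -⅚ ≈ -0.83333)
l(W) = √(-9 + W)
(l(x) + ((4 + 4*2)*V - 5))² = (√(-9 - ⅚) + ((4 + 4*2)*18 - 5))² = (√(-59/6) + ((4 + 8)*18 - 5))² = (I*√354/6 + (12*18 - 5))² = (I*√354/6 + (216 - 5))² = (I*√354/6 + 211)² = (211 + I*√354/6)²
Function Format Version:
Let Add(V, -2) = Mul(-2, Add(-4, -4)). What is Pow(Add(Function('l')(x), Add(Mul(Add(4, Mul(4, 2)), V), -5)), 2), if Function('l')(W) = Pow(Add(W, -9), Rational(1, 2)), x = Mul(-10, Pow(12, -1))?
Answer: Mul(Rational(1, 36), Pow(Add(1266, Mul(I, Pow(354, Rational(1, 2)))), 2)) ≈ Add(44511., Mul(1323.3, I))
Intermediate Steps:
V = 18 (V = Add(2, Mul(-2, Add(-4, -4))) = Add(2, Mul(-2, -8)) = Add(2, 16) = 18)
x = Rational(-5, 6) (x = Mul(-10, Rational(1, 12)) = Rational(-5, 6) ≈ -0.83333)
Function('l')(W) = Pow(Add(-9, W), Rational(1, 2))
Pow(Add(Function('l')(x), Add(Mul(Add(4, Mul(4, 2)), V), -5)), 2) = Pow(Add(Pow(Add(-9, Rational(-5, 6)), Rational(1, 2)), Add(Mul(Add(4, Mul(4, 2)), 18), -5)), 2) = Pow(Add(Pow(Rational(-59, 6), Rational(1, 2)), Add(Mul(Add(4, 8), 18), -5)), 2) = Pow(Add(Mul(Rational(1, 6), I, Pow(354, Rational(1, 2))), Add(Mul(12, 18), -5)), 2) = Pow(Add(Mul(Rational(1, 6), I, Pow(354, Rational(1, 2))), Add(216, -5)), 2) = Pow(Add(Mul(Rational(1, 6), I, Pow(354, Rational(1, 2))), 211), 2) = Pow(Add(211, Mul(Rational(1, 6), I, Pow(354, Rational(1, 2)))), 2)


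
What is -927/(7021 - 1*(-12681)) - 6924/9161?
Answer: -144908895/180490022 ≈ -0.80286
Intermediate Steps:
-927/(7021 - 1*(-12681)) - 6924/9161 = -927/(7021 + 12681) - 6924*1/9161 = -927/19702 - 6924/9161 = -144908895/180490022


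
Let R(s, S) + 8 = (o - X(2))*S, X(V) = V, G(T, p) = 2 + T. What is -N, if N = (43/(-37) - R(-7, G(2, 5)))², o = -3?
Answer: -986049/1369 ≈ -720.27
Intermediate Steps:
R(s, S) = -8 - 5*S (R(s, S) = -8 + (-3 - 1*2)*S = -8 + (-3 - 2)*S = -8 - 5*S)
N = 986049/1369 (N = (43/(-37) - (-8 - 5*(2 + 2)))² = (43*(-1/37) - (-8 - 5*4))² = (-43/37 - (-8 - 20))² = (-43/37 - 1*(-28))² = (-43/37 + 28)² = (993/37)² = 986049/1369 ≈ 720.27)
-N = -1*986049/1369 = -986049/1369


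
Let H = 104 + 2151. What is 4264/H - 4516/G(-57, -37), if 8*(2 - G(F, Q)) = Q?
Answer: -1981528/2915 ≈ -679.77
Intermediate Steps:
G(F, Q) = 2 - Q/8
H = 2255
4264/H - 4516/G(-57, -37) = 4264/2255 - 4516/(2 - 1/8*(-37)) = 4264*(1/2255) - 4516/(2 + 37/8) = 104/55 - 4516/53/8 = 104/55 - 4516*8/53 = 104/55 - 36128/53 = -1981528/2915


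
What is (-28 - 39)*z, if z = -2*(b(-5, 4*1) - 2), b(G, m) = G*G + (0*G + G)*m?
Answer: 402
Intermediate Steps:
b(G, m) = G² + G*m (b(G, m) = G² + (0 + G)*m = G² + G*m)
z = -6 (z = -2*(-5*(-5 + 4*1) - 2) = -2*(-5*(-5 + 4) - 2) = -2*(-5*(-1) - 2) = -2*(5 - 2) = -2*3 = -6)
(-28 - 39)*z = (-28 - 39)*(-6) = -67*(-6) = 402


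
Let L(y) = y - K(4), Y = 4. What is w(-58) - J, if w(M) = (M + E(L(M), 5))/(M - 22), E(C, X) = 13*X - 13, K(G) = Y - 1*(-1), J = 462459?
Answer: -18498357/40 ≈ -4.6246e+5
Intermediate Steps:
K(G) = 5 (K(G) = 4 - 1*(-1) = 4 + 1 = 5)
L(y) = -5 + y (L(y) = y - 1*5 = y - 5 = -5 + y)
E(C, X) = -13 + 13*X
w(M) = (52 + M)/(-22 + M) (w(M) = (M + (-13 + 13*5))/(M - 22) = (M + (-13 + 65))/(-22 + M) = (M + 52)/(-22 + M) = (52 + M)/(-22 + M))
w(-58) - J = (52 - 58)/(-22 - 58) - 1*462459 = -6/(-80) - 462459 = -1/80*(-6) - 462459 = 3/40 - 462459 = -18498357/40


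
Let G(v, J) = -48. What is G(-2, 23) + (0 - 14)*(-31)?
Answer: 386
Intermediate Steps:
G(-2, 23) + (0 - 14)*(-31) = -48 + (0 - 14)*(-31) = -48 - 14*(-31) = -48 + 434 = 386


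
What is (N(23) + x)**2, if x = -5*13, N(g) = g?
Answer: 1764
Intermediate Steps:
x = -65
(N(23) + x)**2 = (23 - 65)**2 = (-42)**2 = 1764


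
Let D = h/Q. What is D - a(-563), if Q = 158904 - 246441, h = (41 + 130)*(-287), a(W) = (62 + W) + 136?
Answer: 10666694/29179 ≈ 365.56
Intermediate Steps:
a(W) = 198 + W
h = -49077 (h = 171*(-287) = -49077)
Q = -87537
D = 16359/29179 (D = -49077/(-87537) = -49077*(-1/87537) = 16359/29179 ≈ 0.56064)
D - a(-563) = 16359/29179 - (198 - 563) = 16359/29179 - 1*(-365) = 16359/29179 + 365 = 10666694/29179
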